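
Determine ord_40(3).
Powers of 3 mod 40: 3^1≡3, 3^2≡9, 3^3≡27, 3^4≡1. Order = 4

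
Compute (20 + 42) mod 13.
10

(20 + 42) = 62
62 mod 13 = 10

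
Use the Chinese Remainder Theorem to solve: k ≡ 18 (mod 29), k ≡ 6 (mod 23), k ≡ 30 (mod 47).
8631

Using the Chinese Remainder Theorem:
M = product of moduli = 31349
For equation 1: M_1 = 1081, 1081 ≡ 8 (mod 29), inverse of 1081 mod 29 is 11 (check: 8 × 11 = 88 ≡ 1 (mod 29))
For equation 2: M_2 = 1363, 1363 ≡ 6 (mod 23), inverse of 1363 mod 23 is 4 (check: 6 × 4 = 24 ≡ 1 (mod 23))
For equation 3: M_3 = 667, 667 ≡ 9 (mod 47), inverse of 667 mod 47 is 21 (check: 9 × 21 = 189 ≡ 1 (mod 47))
Combine: k ≡ Σ r_i×M_i×(M_i⁻¹ mod m_i) = 18×1081×11 + 6×1363×4 + 30×667×21 = 214038 + 32712 + 420210 = 666960
666960 mod 31349 = 8631
k ≡ 8631 (mod 31349)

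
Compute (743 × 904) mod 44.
12

(743 × 904) = 671672
671672 mod 44 = 12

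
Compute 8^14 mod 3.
Using Fermat: 8^{2} ≡ 1 (mod 3). 14 ≡ 0 (mod 2). So 8^{14} ≡ 8^{0} ≡ 1 (mod 3)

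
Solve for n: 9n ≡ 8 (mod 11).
7

Since gcd(9, 11) = 1 divides 8, a solution exists.
Multiply both sides by the inverse of 9 mod 11:
  9^(-1) mod 11 = 5
  x ≡ 5 × 8 ≡ 40 ≡ 7 (mod 11)
Verification: 9 × 7 = 63 = 5 × 11 + 8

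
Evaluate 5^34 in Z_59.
Using repeated squaring. 34 = 32 + 2 (binary 100010). Repeated squaring mod 59: 5^1 ≡ 5; 5^2 ≡ 5² = 25 ≡ 25; 5^4 ≡ 25² = 625 ≡ 35; 5^8 ≡ 35² = 1225 ≡ 45; 5^16 ≡ 45² = 2025 ≡ 19; 5^32 ≡ 19² = 361 ≡ 7. Multiply: 5^34 = 5^32 × 5^2 ≡ 7 × 25 (mod 59): 7 × 25 = 175 ≡ 57. So 5^34 ≡ 57 (mod 59).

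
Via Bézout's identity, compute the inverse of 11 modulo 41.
Extended GCD: 11(15) + 41(-4) = 1. So 11^(-1) ≡ 15 ≡ 15 (mod 41). Verify: 11 × 15 = 165 ≡ 1 (mod 41)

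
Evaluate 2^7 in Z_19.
7 = 4 + 2 + 1 (binary 111). Repeated squaring mod 19: 2^1 ≡ 2; 2^2 ≡ 2² = 4 ≡ 4; 2^4 ≡ 4² = 16 ≡ 16. Multiply: 2^7 = 2^4 × 2^2 × 2^1 ≡ 16 × 4 × 2 (mod 19): 16 × 4 = 64 ≡ 7; 7 × 2 = 14 ≡ 14. So 2^7 ≡ 14 (mod 19).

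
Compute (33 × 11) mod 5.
3

(33 × 11) = 363
363 mod 5 = 3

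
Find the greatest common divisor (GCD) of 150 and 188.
2

Using the Euclidean algorithm:
150 = 0 × 188 + 150
188 = 1 × 150 + 38
150 = 3 × 38 + 36
38 = 1 × 36 + 2
36 = 18 × 2 + 0

GCD(150, 188) = 2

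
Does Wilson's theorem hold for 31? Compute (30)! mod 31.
(30)! mod 31 = 30. Since this equals -1 (mod 31), Wilson confirms 31 is prime.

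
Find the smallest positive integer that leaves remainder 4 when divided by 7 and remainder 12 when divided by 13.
M = 7 × 13 = 91. M₁ = 13, y₁ ≡ 6 (mod 7). M₂ = 7, y₂ ≡ 2 (mod 13). t = 4×13×6 + 12×7×2 ≡ 25 (mod 91). The smallest positive such number is 25.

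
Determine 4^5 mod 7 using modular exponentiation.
5 = 4 + 1 (binary 101). Repeated squaring mod 7: 4^1 ≡ 4; 4^2 ≡ 4² = 16 ≡ 2; 4^4 ≡ 2² = 4 ≡ 4. Multiply: 4^5 = 4^4 × 4^1 ≡ 4 × 4 (mod 7): 4 × 4 = 16 ≡ 2. So 4^5 ≡ 2 (mod 7).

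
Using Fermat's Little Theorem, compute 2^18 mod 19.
By Fermat's Little Theorem, 2^{18} ≡ 1 (mod 19) since 19 is prime and gcd(2, 19) = 1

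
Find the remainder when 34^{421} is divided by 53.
By Fermat: 34^{52} ≡ 1 (mod 53). 421 = 8×52 + 5. So 34^{421} ≡ 34^{5} ≡ 8 (mod 53)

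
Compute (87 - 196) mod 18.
17

(87 - 196) = -109
-109 mod 18 = 17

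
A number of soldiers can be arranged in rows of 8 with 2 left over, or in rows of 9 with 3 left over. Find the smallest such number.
M = 8 × 9 = 72. M₁ = 9, y₁ ≡ 1 (mod 8). M₂ = 8, y₂ ≡ 8 (mod 9). x = 2×9×1 + 3×8×8 ≡ 66 (mod 72). The smallest positive such number is 66.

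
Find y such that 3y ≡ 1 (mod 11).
3^(-1) ≡ 4 (mod 11). Verification: 3 × 4 = 12 ≡ 1 (mod 11)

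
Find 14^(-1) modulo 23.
5

Using Extended Euclidean Algorithm:
gcd(14, 23) = 1
Bezout coefficients: 14 × 5 + 23 × -3 = 1
So 14 × 5 ≡ 1 (mod 23)
The inverse is 5 mod 23 = 5
Verification: 14 × 5 = 70 = 3 × 23 + 1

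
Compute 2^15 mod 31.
Using repeated squaring. 15 = 8 + 4 + 2 + 1 (binary 1111). Repeated squaring mod 31: 2^1 ≡ 2; 2^2 ≡ 2² = 4 ≡ 4; 2^4 ≡ 4² = 16 ≡ 16; 2^8 ≡ 16² = 256 ≡ 8. Multiply: 2^15 = 2^8 × 2^4 × 2^2 × 2^1 ≡ 8 × 16 × 4 × 2 (mod 31): 8 × 16 = 128 ≡ 4; 4 × 4 = 16 ≡ 16; 16 × 2 = 32 ≡ 1. So 2^15 ≡ 1 (mod 31).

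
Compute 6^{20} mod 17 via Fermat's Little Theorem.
4

By Fermat's Little Theorem, a^(p-1) ≡ 1 (mod p) for prime p and gcd(a, p) = 1
Here p = 17, so 6^16 ≡ 1 (mod 17)
We can reduce the exponent: 20 mod 16 = 4
So 6^20 ≡ 6^4 (mod 17)
Computing: 6^4 mod 17 = 4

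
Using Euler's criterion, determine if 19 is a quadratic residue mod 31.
By Euler's criterion: 19^{15} ≡ 1 (mod 31). Since this equals 1, 19 is a QR.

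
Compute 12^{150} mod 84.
36

Using successive squaring:
Binary expansion of 150: 10010110
Powers of 12 mod 84 (each is the square of the previous):
  12^1 ≡ 12 (mod 84)
  12^2 ≡ 12² = 144 ≡ 60 (mod 84)
  12^4 ≡ 60² = 3600 ≡ 72 (mod 84)
  12^8 ≡ 72² = 5184 ≡ 60 (mod 84)
  12^16 ≡ 60² = 3600 ≡ 72 (mod 84)
  12^32 ≡ 72² = 5184 ≡ 60 (mod 84)
  12^64 ≡ 60² = 3600 ≡ 72 (mod 84)
  12^128 ≡ 72² = 5184 ≡ 60 (mod 84)
150 = 128 + 16 + 4 + 2, so 12^150 = 12^128 × 12^16 × 12^4 × 12^2 ≡ 60 × 72 × 72 × 60 (mod 84)
Multiplying step by step:
  60 × 72 = 4320 ≡ 36 (mod 84)
  36 × 72 = 2592 ≡ 72 (mod 84)
  72 × 60 = 4320 ≡ 36 (mod 84)
Result: 12^150 ≡ 36 (mod 84)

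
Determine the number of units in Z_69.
44

Prime factorization: 69 = 3 × 23
Using the formula φ(n) = n × Π(1 - 1/p) for each prime factor p:
φ(69) = 69 × (1 - 1/3) × (1 - 1/23)
φ(69) = 44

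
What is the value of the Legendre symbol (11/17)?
(11/17) = 11^{8} mod 17 = -1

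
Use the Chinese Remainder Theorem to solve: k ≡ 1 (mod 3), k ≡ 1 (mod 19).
M = 3 × 19 = 57. M₁ = 19, y₁ ≡ 1 (mod 3). M₂ = 3, y₂ ≡ 13 (mod 19). k = 1×19×1 + 1×3×13 ≡ 1 (mod 57)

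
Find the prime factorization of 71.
71

Divide by primes starting from smallest:
71 ÷ 71 = 1

71 = 71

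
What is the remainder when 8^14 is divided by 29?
Using repeated squaring. 14 = 8 + 4 + 2 (binary 1110). Repeated squaring mod 29: 8^1 ≡ 8; 8^2 ≡ 8² = 64 ≡ 6; 8^4 ≡ 6² = 36 ≡ 7; 8^8 ≡ 7² = 49 ≡ 20. Multiply: 8^14 = 8^8 × 8^4 × 8^2 ≡ 20 × 7 × 6 (mod 29): 20 × 7 = 140 ≡ 24; 24 × 6 = 144 ≡ 28. So 8^14 ≡ 28 (mod 29).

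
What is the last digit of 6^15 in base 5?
Using Fermat: 6^{4} ≡ 1 (mod 5). 15 ≡ 3 (mod 4). So 6^{15} ≡ 6^{3} ≡ 1 (mod 5)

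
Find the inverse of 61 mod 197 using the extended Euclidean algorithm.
Extended GCD: 61(42) + 197(-13) = 1. So 61^(-1) ≡ 42 ≡ 42 (mod 197). Verify: 61 × 42 = 2562 ≡ 1 (mod 197)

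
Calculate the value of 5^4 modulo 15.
4 = 4 (binary 100). Repeated squaring mod 15: 5^1 ≡ 5; 5^2 ≡ 5² = 25 ≡ 10; 5^4 ≡ 10² = 100 ≡ 10. So 5^4 ≡ 10 (mod 15).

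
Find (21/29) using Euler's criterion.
(21/29) = 21^{14} mod 29 = -1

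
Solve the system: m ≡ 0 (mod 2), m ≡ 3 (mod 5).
M = 2 × 5 = 10. M₁ = 5, y₁ ≡ 1 (mod 2). M₂ = 2, y₂ ≡ 3 (mod 5). m = 0×5×1 + 3×2×3 ≡ 8 (mod 10)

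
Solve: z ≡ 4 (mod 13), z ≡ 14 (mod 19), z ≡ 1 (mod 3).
M = 13 × 19 × 3 = 741. M₁ = 57, y₁ ≡ 8 (mod 13). M₂ = 39, y₂ ≡ 1 (mod 19). M₃ = 247, y₃ ≡ 1 (mod 3). z = 4×57×8 + 14×39×1 + 1×247×1 ≡ 394 (mod 741)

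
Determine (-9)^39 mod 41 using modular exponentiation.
Using repeated squaring. (-9) ≡ 32 (mod 41). 39 = 32 + 4 + 2 + 1 (binary 100111). Repeated squaring mod 41: 32^1 ≡ 32; 32^2 ≡ 32² = 1024 ≡ 40; 32^4 ≡ 40² = 1600 ≡ 1; 32^8 ≡ 1² = 1 ≡ 1; 32^16 ≡ 1² = 1 ≡ 1; 32^32 ≡ 1² = 1 ≡ 1. Multiply: (-9)^39 ≡ 32^32 × 32^4 × 32^2 × 32^1 ≡ 1 × 1 × 40 × 32 (mod 41): 1 × 1 = 1 ≡ 1; 1 × 40 = 40 ≡ 40; 40 × 32 = 1280 ≡ 9. So (-9)^39 ≡ 9 (mod 41).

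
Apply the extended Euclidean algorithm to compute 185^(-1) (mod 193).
Extended GCD: 185(24) + 193(-23) = 1. So 185^(-1) ≡ 24 ≡ 24 (mod 193). Verify: 185 × 24 = 4440 ≡ 1 (mod 193)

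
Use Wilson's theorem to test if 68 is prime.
(67)! mod 68 = 0. Since 0 ≢ -1 (mod 68), 68 is not prime.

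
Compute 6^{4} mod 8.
0

Using successive squaring:
Binary expansion of 4: 100
Powers of 6 mod 8 (each is the square of the previous):
  6^1 ≡ 6 (mod 8)
  6^2 ≡ 6² = 36 ≡ 4 (mod 8)
  6^4 ≡ 4² = 16 ≡ 0 (mod 8)
4 is a power of 2, so 6^4 is the last square: ≡ 0 (mod 8)
Result: 6^4 ≡ 0 (mod 8)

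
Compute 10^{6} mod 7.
1

Using successive squaring:
Binary expansion of 6: 110
Powers of 10 mod 7 (each is the square of the previous):
  10^1 ≡ 3 (mod 7)
  10^2 ≡ 3² = 9 ≡ 2 (mod 7)
  10^4 ≡ 2² = 4 ≡ 4 (mod 7)
6 = 4 + 2, so 10^6 = 10^4 × 10^2 ≡ 4 × 2 (mod 7)
Multiplying step by step:
  4 × 2 = 8 ≡ 1 (mod 7)
Result: 10^6 ≡ 1 (mod 7)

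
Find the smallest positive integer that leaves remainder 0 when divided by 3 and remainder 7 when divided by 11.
M = 3 × 11 = 33. M₁ = 11, y₁ ≡ 2 (mod 3). M₂ = 3, y₂ ≡ 4 (mod 11). z = 0×11×2 + 7×3×4 ≡ 18 (mod 33). The smallest positive such number is 18.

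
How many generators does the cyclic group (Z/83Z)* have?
40

The number of primitive roots modulo p is φ(p-1) = φ(82)
φ(82) = 40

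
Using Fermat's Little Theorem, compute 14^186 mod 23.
By Fermat: 14^{22} ≡ 1 (mod 23). 186 = 8×22 + 10. So 14^{186} ≡ 14^{10} ≡ 18 (mod 23)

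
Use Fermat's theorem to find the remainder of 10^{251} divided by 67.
60

By Fermat's Little Theorem, a^(p-1) ≡ 1 (mod p) for prime p and gcd(a, p) = 1
Here p = 67, so 10^66 ≡ 1 (mod 67)
We can reduce the exponent: 251 mod 66 = 53
So 10^251 ≡ 10^53 (mod 67)
Computing: 10^53 mod 67 = 60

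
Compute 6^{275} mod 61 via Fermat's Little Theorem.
32

By Fermat's Little Theorem, a^(p-1) ≡ 1 (mod p) for prime p and gcd(a, p) = 1
Here p = 61, so 6^60 ≡ 1 (mod 61)
We can reduce the exponent: 275 mod 60 = 35
So 6^275 ≡ 6^35 (mod 61)
Computing: 6^35 mod 61 = 32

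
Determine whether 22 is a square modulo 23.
By Euler's criterion: 22^{11} ≡ 22 (mod 23). Since this equals -1 (≡ 22), 22 is not a QR.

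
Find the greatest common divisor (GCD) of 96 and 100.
4

Using the Euclidean algorithm:
96 = 0 × 100 + 96
100 = 1 × 96 + 4
96 = 24 × 4 + 0

GCD(96, 100) = 4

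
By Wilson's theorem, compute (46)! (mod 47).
By Wilson's theorem, (46)! ≡ -1 ≡ 46 (mod 47)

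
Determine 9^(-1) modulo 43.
9^(-1) ≡ 24 (mod 43). Verification: 9 × 24 = 216 ≡ 1 (mod 43)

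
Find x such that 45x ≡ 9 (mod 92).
37

Since gcd(45, 92) = 1 divides 9, a solution exists.
Multiply both sides by the inverse of 45 mod 92:
  45^(-1) mod 92 = 45
  x ≡ 45 × 9 ≡ 405 ≡ 37 (mod 92)
Verification: 45 × 37 = 1665 = 18 × 92 + 9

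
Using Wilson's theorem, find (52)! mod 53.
By Wilson's theorem, (52)! ≡ -1 ≡ 52 (mod 53)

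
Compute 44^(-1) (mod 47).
44^(-1) ≡ 31 (mod 47). Verification: 44 × 31 = 1364 ≡ 1 (mod 47)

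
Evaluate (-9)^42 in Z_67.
Using repeated squaring. (-9) ≡ 58 (mod 67). 42 = 32 + 8 + 2 (binary 101010). Repeated squaring mod 67: 58^1 ≡ 58; 58^2 ≡ 58² = 3364 ≡ 14; 58^4 ≡ 14² = 196 ≡ 62; 58^8 ≡ 62² = 3844 ≡ 25; 58^16 ≡ 25² = 625 ≡ 22; 58^32 ≡ 22² = 484 ≡ 15. Multiply: (-9)^42 ≡ 58^32 × 58^8 × 58^2 ≡ 15 × 25 × 14 (mod 67): 15 × 25 = 375 ≡ 40; 40 × 14 = 560 ≡ 24. So (-9)^42 ≡ 24 (mod 67).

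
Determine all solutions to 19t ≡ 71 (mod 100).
9

Since gcd(19, 100) = 1 divides 71, a solution exists.
Multiply both sides by the inverse of 19 mod 100:
  19^(-1) mod 100 = 79
  x ≡ 79 × 71 ≡ 5609 ≡ 9 (mod 100)
Verification: 19 × 9 = 171 = 1 × 100 + 71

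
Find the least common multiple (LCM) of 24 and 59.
1416

First find GCD(24, 59) using the Euclidean algorithm:
24 = 0 × 59 + 24
59 = 2 × 24 + 11
24 = 2 × 11 + 2
11 = 5 × 2 + 1
2 = 2 × 1 + 0
GCD(24, 59) = 1

LCM formula: LCM(a, b) = (a × b) / GCD(a, b)
LCM(24, 59) = (24 × 59) / 1
LCM(24, 59) = 1416 / 1
LCM(24, 59) = 1416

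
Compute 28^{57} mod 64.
0

Using successive squaring:
Binary expansion of 57: 111001
Powers of 28 mod 64 (each is the square of the previous):
  28^1 ≡ 28 (mod 64)
  28^2 ≡ 28² = 784 ≡ 16 (mod 64)
  28^4 ≡ 16² = 256 ≡ 0 (mod 64)
  28^8 ≡ 0² = 0 ≡ 0 (mod 64)
  28^16 ≡ 0² = 0 ≡ 0 (mod 64)
  28^32 ≡ 0² = 0 ≡ 0 (mod 64)
57 = 32 + 16 + 8 + 1, so 28^57 = 28^32 × 28^16 × 28^8 × 28^1 ≡ 0 × 0 × 0 × 28 (mod 64)
Multiplying step by step:
  0 × 0 = 0 ≡ 0 (mod 64)
  0 × 0 = 0 ≡ 0 (mod 64)
  0 × 28 = 0 ≡ 0 (mod 64)
Result: 28^57 ≡ 0 (mod 64)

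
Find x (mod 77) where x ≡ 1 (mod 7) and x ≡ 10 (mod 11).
M = 7 × 11 = 77. M₁ = 11, y₁ ≡ 2 (mod 7). M₂ = 7, y₂ ≡ 8 (mod 11). x = 1×11×2 + 10×7×8 ≡ 43 (mod 77)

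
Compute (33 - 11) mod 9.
4

(33 - 11) = 22
22 mod 9 = 4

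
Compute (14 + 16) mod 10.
0

(14 + 16) = 30
30 mod 10 = 0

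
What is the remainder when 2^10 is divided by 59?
10 = 8 + 2 (binary 1010). Repeated squaring mod 59: 2^1 ≡ 2; 2^2 ≡ 2² = 4 ≡ 4; 2^4 ≡ 4² = 16 ≡ 16; 2^8 ≡ 16² = 256 ≡ 20. Multiply: 2^10 = 2^8 × 2^2 ≡ 20 × 4 (mod 59): 20 × 4 = 80 ≡ 21. So 2^10 ≡ 21 (mod 59).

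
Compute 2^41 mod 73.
Using repeated squaring. 41 = 32 + 8 + 1 (binary 101001). Repeated squaring mod 73: 2^1 ≡ 2; 2^2 ≡ 2² = 4 ≡ 4; 2^4 ≡ 4² = 16 ≡ 16; 2^8 ≡ 16² = 256 ≡ 37; 2^16 ≡ 37² = 1369 ≡ 55; 2^32 ≡ 55² = 3025 ≡ 32. Multiply: 2^41 = 2^32 × 2^8 × 2^1 ≡ 32 × 37 × 2 (mod 73): 32 × 37 = 1184 ≡ 16; 16 × 2 = 32 ≡ 32. So 2^41 ≡ 32 (mod 73).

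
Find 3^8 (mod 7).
8 = 8 (binary 1000). Repeated squaring mod 7: 3^1 ≡ 3; 3^2 ≡ 3² = 9 ≡ 2; 3^4 ≡ 2² = 4 ≡ 4; 3^8 ≡ 4² = 16 ≡ 2. So 3^8 ≡ 2 (mod 7).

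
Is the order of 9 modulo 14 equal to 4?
No, the actual order is 3, not 4.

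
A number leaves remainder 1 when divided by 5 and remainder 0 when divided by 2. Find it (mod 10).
M = 5 × 2 = 10. M₁ = 2, y₁ ≡ 3 (mod 5). M₂ = 5, y₂ ≡ 1 (mod 2). y = 1×2×3 + 0×5×1 ≡ 6 (mod 10)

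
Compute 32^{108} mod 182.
92

Using successive squaring:
Binary expansion of 108: 1101100
Powers of 32 mod 182 (each is the square of the previous):
  32^1 ≡ 32 (mod 182)
  32^2 ≡ 32² = 1024 ≡ 114 (mod 182)
  32^4 ≡ 114² = 12996 ≡ 74 (mod 182)
  32^8 ≡ 74² = 5476 ≡ 16 (mod 182)
  32^16 ≡ 16² = 256 ≡ 74 (mod 182)
  32^32 ≡ 74² = 5476 ≡ 16 (mod 182)
  32^64 ≡ 16² = 256 ≡ 74 (mod 182)
108 = 64 + 32 + 8 + 4, so 32^108 = 32^64 × 32^32 × 32^8 × 32^4 ≡ 74 × 16 × 16 × 74 (mod 182)
Multiplying step by step:
  74 × 16 = 1184 ≡ 92 (mod 182)
  92 × 16 = 1472 ≡ 16 (mod 182)
  16 × 74 = 1184 ≡ 92 (mod 182)
Result: 32^108 ≡ 92 (mod 182)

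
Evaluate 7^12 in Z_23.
Using repeated squaring. 12 = 8 + 4 (binary 1100). Repeated squaring mod 23: 7^1 ≡ 7; 7^2 ≡ 7² = 49 ≡ 3; 7^4 ≡ 3² = 9 ≡ 9; 7^8 ≡ 9² = 81 ≡ 12. Multiply: 7^12 = 7^8 × 7^4 ≡ 12 × 9 (mod 23): 12 × 9 = 108 ≡ 16. So 7^12 ≡ 16 (mod 23).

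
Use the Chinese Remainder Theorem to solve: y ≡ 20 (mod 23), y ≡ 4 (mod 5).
89

Using the Chinese Remainder Theorem:
M = product of moduli = 115
For equation 1: M_1 = 5, 5 ≡ 5 (mod 23), inverse of 5 mod 23 is 14 (check: 5 × 14 = 70 ≡ 1 (mod 23))
For equation 2: M_2 = 23, 23 ≡ 3 (mod 5), inverse of 23 mod 5 is 2 (check: 3 × 2 = 6 ≡ 1 (mod 5))
Combine: y ≡ Σ r_i×M_i×(M_i⁻¹ mod m_i) = 20×5×14 + 4×23×2 = 1400 + 184 = 1584
1584 mod 115 = 89
y ≡ 89 (mod 115)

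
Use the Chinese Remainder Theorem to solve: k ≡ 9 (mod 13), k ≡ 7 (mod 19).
178

Using the Chinese Remainder Theorem:
M = product of moduli = 247
For equation 1: M_1 = 19, 19 ≡ 6 (mod 13), inverse of 19 mod 13 is 11 (check: 6 × 11 = 66 ≡ 1 (mod 13))
For equation 2: M_2 = 13, 13 ≡ 13 (mod 19), inverse of 13 mod 19 is 3 (check: 13 × 3 = 39 ≡ 1 (mod 19))
Combine: k ≡ Σ r_i×M_i×(M_i⁻¹ mod m_i) = 9×19×11 + 7×13×3 = 1881 + 273 = 2154
2154 mod 247 = 178
k ≡ 178 (mod 247)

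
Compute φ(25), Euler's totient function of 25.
20

Prime factorization: 25 = 5^2
Using the formula φ(n) = n × Π(1 - 1/p) for each prime factor p:
φ(25) = 25 × (1 - 1/5)
φ(25) = 20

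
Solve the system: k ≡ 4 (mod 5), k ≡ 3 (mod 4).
M = 5 × 4 = 20. M₁ = 4, y₁ ≡ 4 (mod 5). M₂ = 5, y₂ ≡ 1 (mod 4). k = 4×4×4 + 3×5×1 ≡ 19 (mod 20)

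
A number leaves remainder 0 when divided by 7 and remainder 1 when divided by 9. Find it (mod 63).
M = 7 × 9 = 63. M₁ = 9, y₁ ≡ 4 (mod 7). M₂ = 7, y₂ ≡ 4 (mod 9). z = 0×9×4 + 1×7×4 ≡ 28 (mod 63)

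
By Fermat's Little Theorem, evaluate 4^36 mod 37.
By Fermat's Little Theorem, 4^{36} ≡ 1 (mod 37) since 37 is prime and gcd(4, 37) = 1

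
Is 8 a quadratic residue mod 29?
By Euler's criterion: 8^{14} ≡ 28 (mod 29). Since this equals -1 (≡ 28), 8 is not a QR.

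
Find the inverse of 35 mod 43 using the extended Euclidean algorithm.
Extended GCD: 35(16) + 43(-13) = 1. So 35^(-1) ≡ 16 ≡ 16 (mod 43). Verify: 35 × 16 = 560 ≡ 1 (mod 43)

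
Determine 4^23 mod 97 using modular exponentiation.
Using repeated squaring. 23 = 16 + 4 + 2 + 1 (binary 10111). Repeated squaring mod 97: 4^1 ≡ 4; 4^2 ≡ 4² = 16 ≡ 16; 4^4 ≡ 16² = 256 ≡ 62; 4^8 ≡ 62² = 3844 ≡ 61; 4^16 ≡ 61² = 3721 ≡ 35. Multiply: 4^23 = 4^16 × 4^4 × 4^2 × 4^1 ≡ 35 × 62 × 16 × 4 (mod 97): 35 × 62 = 2170 ≡ 36; 36 × 16 = 576 ≡ 91; 91 × 4 = 364 ≡ 73. So 4^23 ≡ 73 (mod 97).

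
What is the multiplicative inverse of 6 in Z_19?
6^(-1) ≡ 16 (mod 19). Verification: 6 × 16 = 96 ≡ 1 (mod 19)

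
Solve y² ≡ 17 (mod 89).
The square roots of 17 mod 89 are 62 and 27. Verify: 62² = 3844 ≡ 17 (mod 89)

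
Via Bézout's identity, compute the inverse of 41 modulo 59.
Extended GCD: 41(-23) + 59(16) = 1. So 41^(-1) ≡ 36 ≡ 36 (mod 59). Verify: 41 × 36 = 1476 ≡ 1 (mod 59)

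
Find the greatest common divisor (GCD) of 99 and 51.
3

Using the Euclidean algorithm:
99 = 1 × 51 + 48
51 = 1 × 48 + 3
48 = 16 × 3 + 0

GCD(99, 51) = 3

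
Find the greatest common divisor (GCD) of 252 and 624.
12

Using the Euclidean algorithm:
252 = 0 × 624 + 252
624 = 2 × 252 + 120
252 = 2 × 120 + 12
120 = 10 × 12 + 0

GCD(252, 624) = 12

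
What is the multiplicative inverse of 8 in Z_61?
23

Using Extended Euclidean Algorithm:
gcd(8, 61) = 1
Bezout coefficients: 8 × 23 + 61 × -3 = 1
So 8 × 23 ≡ 1 (mod 61)
The inverse is 23 mod 61 = 23
Verification: 8 × 23 = 184 = 3 × 61 + 1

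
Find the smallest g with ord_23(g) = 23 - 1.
p - 1 = 22 has prime divisors 2, 11. h is a primitive root mod 23 iff h^(22/q) ≢ 1 (mod 23) for each such q.
h = 2: 2^11 ≡ 1, 2^2 ≡ 4 (mod 23); 2^11 ≡ 1, so not a primitive root.
h = 3: 3^11 ≡ 1, 3^2 ≡ 9 (mod 23); 3^11 ≡ 1, so not a primitive root.
h = 4: 4^11 ≡ 1, 4^2 ≡ 16 (mod 23); 4^11 ≡ 1, so not a primitive root.
h = 5: 5^11 ≡ 22, 5^2 ≡ 2 (mod 23); none is 1, so 5 has order 22 and is a primitive root.
The smallest primitive root mod 23 is g = 5.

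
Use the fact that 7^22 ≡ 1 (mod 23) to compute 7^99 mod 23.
By Fermat: 7^{22} ≡ 1 (mod 23). 99 = 4×22 + 11. So 7^{99} ≡ 7^{11} ≡ 22 (mod 23)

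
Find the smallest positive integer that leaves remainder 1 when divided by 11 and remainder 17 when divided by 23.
M = 11 × 23 = 253. M₁ = 23, y₁ ≡ 1 (mod 11). M₂ = 11, y₂ ≡ 21 (mod 23). y = 1×23×1 + 17×11×21 ≡ 155 (mod 253). The smallest positive such number is 155.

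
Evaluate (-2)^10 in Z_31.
(-2) ≡ 29 (mod 31). 10 = 8 + 2 (binary 1010). Repeated squaring mod 31: 29^1 ≡ 29; 29^2 ≡ 29² = 841 ≡ 4; 29^4 ≡ 4² = 16 ≡ 16; 29^8 ≡ 16² = 256 ≡ 8. Multiply: (-2)^10 ≡ 29^8 × 29^2 ≡ 8 × 4 (mod 31): 8 × 4 = 32 ≡ 1. So (-2)^10 ≡ 1 (mod 31).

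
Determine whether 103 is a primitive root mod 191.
p - 1 = 190 has prime divisors 2, 5, 19. Check 103^(190/q) mod 191 for each: 103^(190/2) = 103^95 ≡ 1, 103^(190/5) = 103^38 ≡ 184, 103^(190/19) = 103^10 ≡ 160 (mod 191). Since 103^95 ≡ 1 (mod 191), the order of 103 divides 95 (in fact the order is 95) ≠ 190, so it is not a primitive root.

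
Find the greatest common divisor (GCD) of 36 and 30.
6

Using the Euclidean algorithm:
36 = 1 × 30 + 6
30 = 5 × 6 + 0

GCD(36, 30) = 6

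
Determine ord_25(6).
Powers of 6 mod 25: 6^1≡6, 6^2≡11, 6^3≡16, 6^4≡21, 6^5≡1. Order = 5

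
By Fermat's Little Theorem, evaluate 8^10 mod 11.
By Fermat's Little Theorem, 8^{10} ≡ 1 (mod 11) since 11 is prime and gcd(8, 11) = 1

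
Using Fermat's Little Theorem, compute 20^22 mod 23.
By Fermat's Little Theorem, 20^{22} ≡ 1 (mod 23) since 23 is prime and gcd(20, 23) = 1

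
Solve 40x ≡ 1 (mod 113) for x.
65

Using Extended Euclidean Algorithm:
gcd(40, 113) = 1
Bezout coefficients: 40 × -48 + 113 × 17 = 1
So 40 × -48 ≡ 1 (mod 113)
The inverse is -48 mod 113 = 65
Verification: 40 × 65 = 2600 = 23 × 113 + 1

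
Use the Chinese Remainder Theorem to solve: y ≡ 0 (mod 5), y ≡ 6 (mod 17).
40

Using the Chinese Remainder Theorem:
M = product of moduli = 85
For equation 1: M_1 = 17, 17 ≡ 2 (mod 5), inverse of 17 mod 5 is 3 (check: 2 × 3 = 6 ≡ 1 (mod 5))
For equation 2: M_2 = 5, 5 ≡ 5 (mod 17), inverse of 5 mod 17 is 7 (check: 5 × 7 = 35 ≡ 1 (mod 17))
Combine: y ≡ Σ r_i×M_i×(M_i⁻¹ mod m_i) = 0×17×3 + 6×5×7 = 0 + 210 = 210
210 mod 85 = 40
y ≡ 40 (mod 85)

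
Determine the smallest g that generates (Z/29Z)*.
2

A primitive root g modulo p has order p-1 = 28
Prime divisors of 28: [2, 7]
g is a primitive root iff g^(28/q) ≢ 1 (mod 29) for each prime divisor q
Testing small values:
  g = 2: 2^14 ≡ 28, 2^4 ≡ 16 (mod 29) → none is 1, primitive root!
The smallest primitive root is 2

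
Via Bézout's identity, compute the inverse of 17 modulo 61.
Extended GCD: 17(18) + 61(-5) = 1. So 17^(-1) ≡ 18 ≡ 18 (mod 61). Verify: 17 × 18 = 306 ≡ 1 (mod 61)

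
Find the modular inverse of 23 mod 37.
23^(-1) ≡ 29 (mod 37). Verification: 23 × 29 = 667 ≡ 1 (mod 37)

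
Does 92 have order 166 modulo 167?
p - 1 = 166 has prime divisors 2, 83. Check 92^(166/q) mod 167 for each: 92^(166/2) = 92^83 ≡ 166, 92^(166/83) = 92^2 ≡ 114 (mod 167). None of these is 1, so 92 has order 166 = φ(167), so it is a primitive root mod 167.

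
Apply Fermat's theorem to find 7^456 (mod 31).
By Fermat: 7^{30} ≡ 1 (mod 31). 456 ≡ 6 (mod 30). So 7^{456} ≡ 7^{6} ≡ 4 (mod 31)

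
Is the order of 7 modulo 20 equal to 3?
No, the actual order is 4, not 3.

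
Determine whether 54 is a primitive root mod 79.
p - 1 = 78 has prime divisors 2, 3, 13. Check 54^(78/q) mod 79 for each: 54^(78/2) = 54^39 ≡ 78, 54^(78/3) = 54^26 ≡ 23, 54^(78/13) = 54^6 ≡ 52 (mod 79). None of these is 1, so 54 has order 78 = φ(79), so it is a primitive root mod 79.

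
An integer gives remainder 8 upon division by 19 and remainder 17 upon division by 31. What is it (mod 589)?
M = 19 × 31 = 589. M₁ = 31, y₁ ≡ 8 (mod 19). M₂ = 19, y₂ ≡ 18 (mod 31). m = 8×31×8 + 17×19×18 ≡ 141 (mod 589). The smallest positive such number is 141.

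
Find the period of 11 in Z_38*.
Powers of 11 mod 38: 11^1≡11, 11^2≡7, 11^3≡1. Order = 3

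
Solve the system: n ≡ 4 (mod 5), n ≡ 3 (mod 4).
M = 5 × 4 = 20. M₁ = 4, y₁ ≡ 4 (mod 5). M₂ = 5, y₂ ≡ 1 (mod 4). n = 4×4×4 + 3×5×1 ≡ 19 (mod 20)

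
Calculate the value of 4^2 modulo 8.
2 = 2 (binary 10). Repeated squaring mod 8: 4^1 ≡ 4; 4^2 ≡ 4² = 16 ≡ 0. So 4^2 ≡ 0 (mod 8).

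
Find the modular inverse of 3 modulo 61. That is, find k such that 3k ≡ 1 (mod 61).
41

Using Extended Euclidean Algorithm:
gcd(3, 61) = 1
Bezout coefficients: 3 × -20 + 61 × 1 = 1
So 3 × -20 ≡ 1 (mod 61)
The inverse is -20 mod 61 = 41
Verification: 3 × 41 = 123 = 2 × 61 + 1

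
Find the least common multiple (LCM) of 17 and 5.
85

First find GCD(17, 5) using the Euclidean algorithm:
17 = 3 × 5 + 2
5 = 2 × 2 + 1
2 = 2 × 1 + 0
GCD(17, 5) = 1

LCM formula: LCM(a, b) = (a × b) / GCD(a, b)
LCM(17, 5) = (17 × 5) / 1
LCM(17, 5) = 85 / 1
LCM(17, 5) = 85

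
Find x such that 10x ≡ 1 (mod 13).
10^(-1) ≡ 4 (mod 13). Verification: 10 × 4 = 40 ≡ 1 (mod 13)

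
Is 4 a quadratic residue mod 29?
By Euler's criterion: 4^{14} ≡ 1 (mod 29). Since this equals 1, 4 is a QR.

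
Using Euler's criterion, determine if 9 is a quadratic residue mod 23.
By Euler's criterion: 9^{11} ≡ 1 (mod 23). Since this equals 1, 9 is a QR.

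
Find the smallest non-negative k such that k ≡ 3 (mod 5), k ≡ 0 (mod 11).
33

Using the Chinese Remainder Theorem:
M = product of moduli = 55
For equation 1: M_1 = 11, 11 ≡ 1 (mod 5), inverse of 11 mod 5 is 1 (check: 1 × 1 = 1 ≡ 1 (mod 5))
For equation 2: M_2 = 5, 5 ≡ 5 (mod 11), inverse of 5 mod 11 is 9 (check: 5 × 9 = 45 ≡ 1 (mod 11))
Combine: k ≡ Σ r_i×M_i×(M_i⁻¹ mod m_i) = 3×11×1 + 0×5×9 = 33 + 0 = 33
33 mod 55 = 33
k ≡ 33 (mod 55)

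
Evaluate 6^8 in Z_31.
8 = 8 (binary 1000). Repeated squaring mod 31: 6^1 ≡ 6; 6^2 ≡ 6² = 36 ≡ 5; 6^4 ≡ 5² = 25 ≡ 25; 6^8 ≡ 25² = 625 ≡ 5. So 6^8 ≡ 5 (mod 31).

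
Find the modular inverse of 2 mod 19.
2^(-1) ≡ 10 (mod 19). Verification: 2 × 10 = 20 ≡ 1 (mod 19)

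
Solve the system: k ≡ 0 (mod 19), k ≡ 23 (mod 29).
M = 19 × 29 = 551. M₁ = 29, y₁ ≡ 2 (mod 19). M₂ = 19, y₂ ≡ 26 (mod 29). k = 0×29×2 + 23×19×26 ≡ 342 (mod 551)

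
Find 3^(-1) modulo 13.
9

Using Extended Euclidean Algorithm:
gcd(3, 13) = 1
Bezout coefficients: 3 × -4 + 13 × 1 = 1
So 3 × -4 ≡ 1 (mod 13)
The inverse is -4 mod 13 = 9
Verification: 3 × 9 = 27 = 2 × 13 + 1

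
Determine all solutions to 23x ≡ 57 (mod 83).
53

Since gcd(23, 83) = 1 divides 57, a solution exists.
Multiply both sides by the inverse of 23 mod 83:
  23^(-1) mod 83 = 65
  x ≡ 65 × 57 ≡ 3705 ≡ 53 (mod 83)
Verification: 23 × 53 = 1219 = 14 × 83 + 57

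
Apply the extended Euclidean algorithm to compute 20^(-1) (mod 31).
Extended GCD: 20(14) + 31(-9) = 1. So 20^(-1) ≡ 14 ≡ 14 (mod 31). Verify: 20 × 14 = 280 ≡ 1 (mod 31)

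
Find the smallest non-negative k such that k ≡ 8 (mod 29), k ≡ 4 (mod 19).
327

Using the Chinese Remainder Theorem:
M = product of moduli = 551
For equation 1: M_1 = 19, 19 ≡ 19 (mod 29), inverse of 19 mod 29 is 26 (check: 19 × 26 = 494 ≡ 1 (mod 29))
For equation 2: M_2 = 29, 29 ≡ 10 (mod 19), inverse of 29 mod 19 is 2 (check: 10 × 2 = 20 ≡ 1 (mod 19))
Combine: k ≡ Σ r_i×M_i×(M_i⁻¹ mod m_i) = 8×19×26 + 4×29×2 = 3952 + 232 = 4184
4184 mod 551 = 327
k ≡ 327 (mod 551)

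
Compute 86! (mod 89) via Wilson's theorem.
(88)! = (86)! × (87) × (88) ≡ -1 (mod 89). So (86)! ≡ -1 × [(88)(87)]^(-1) ≡ 44 (mod 89)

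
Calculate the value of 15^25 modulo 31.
Using repeated squaring. 25 = 16 + 8 + 1 (binary 11001). Repeated squaring mod 31: 15^1 ≡ 15; 15^2 ≡ 15² = 225 ≡ 8; 15^4 ≡ 8² = 64 ≡ 2; 15^8 ≡ 2² = 4 ≡ 4; 15^16 ≡ 4² = 16 ≡ 16. Multiply: 15^25 = 15^16 × 15^8 × 15^1 ≡ 16 × 4 × 15 (mod 31): 16 × 4 = 64 ≡ 2; 2 × 15 = 30 ≡ 30. So 15^25 ≡ 30 (mod 31).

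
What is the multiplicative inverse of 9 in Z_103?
9^(-1) ≡ 23 (mod 103). Verification: 9 × 23 = 207 ≡ 1 (mod 103)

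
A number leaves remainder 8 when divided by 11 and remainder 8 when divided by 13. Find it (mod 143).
M = 11 × 13 = 143. M₁ = 13, y₁ ≡ 6 (mod 11). M₂ = 11, y₂ ≡ 6 (mod 13). m = 8×13×6 + 8×11×6 ≡ 8 (mod 143)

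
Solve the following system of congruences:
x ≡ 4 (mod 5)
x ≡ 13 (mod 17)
64

Using the Chinese Remainder Theorem:
M = product of moduli = 85
For equation 1: M_1 = 17, 17 ≡ 2 (mod 5), inverse of 17 mod 5 is 3 (check: 2 × 3 = 6 ≡ 1 (mod 5))
For equation 2: M_2 = 5, 5 ≡ 5 (mod 17), inverse of 5 mod 17 is 7 (check: 5 × 7 = 35 ≡ 1 (mod 17))
Combine: x ≡ Σ r_i×M_i×(M_i⁻¹ mod m_i) = 4×17×3 + 13×5×7 = 204 + 455 = 659
659 mod 85 = 64
x ≡ 64 (mod 85)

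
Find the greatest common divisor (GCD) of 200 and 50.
50

Using the Euclidean algorithm:
200 = 4 × 50 + 0

GCD(200, 50) = 50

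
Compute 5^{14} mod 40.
25

Using successive squaring:
Binary expansion of 14: 1110
Powers of 5 mod 40 (each is the square of the previous):
  5^1 ≡ 5 (mod 40)
  5^2 ≡ 5² = 25 ≡ 25 (mod 40)
  5^4 ≡ 25² = 625 ≡ 25 (mod 40)
  5^8 ≡ 25² = 625 ≡ 25 (mod 40)
14 = 8 + 4 + 2, so 5^14 = 5^8 × 5^4 × 5^2 ≡ 25 × 25 × 25 (mod 40)
Multiplying step by step:
  25 × 25 = 625 ≡ 25 (mod 40)
  25 × 25 = 625 ≡ 25 (mod 40)
Result: 5^14 ≡ 25 (mod 40)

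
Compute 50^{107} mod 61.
11

Using successive squaring:
Binary expansion of 107: 1101011
Powers of 50 mod 61 (each is the square of the previous):
  50^1 ≡ 50 (mod 61)
  50^2 ≡ 50² = 2500 ≡ 60 (mod 61)
  50^4 ≡ 60² = 3600 ≡ 1 (mod 61)
  50^8 ≡ 1² = 1 ≡ 1 (mod 61)
  50^16 ≡ 1² = 1 ≡ 1 (mod 61)
  50^32 ≡ 1² = 1 ≡ 1 (mod 61)
  50^64 ≡ 1² = 1 ≡ 1 (mod 61)
107 = 64 + 32 + 8 + 2 + 1, so 50^107 = 50^64 × 50^32 × 50^8 × 50^2 × 50^1 ≡ 1 × 1 × 1 × 60 × 50 (mod 61)
Multiplying step by step:
  1 × 1 = 1 ≡ 1 (mod 61)
  1 × 1 = 1 ≡ 1 (mod 61)
  1 × 60 = 60 ≡ 60 (mod 61)
  60 × 50 = 3000 ≡ 11 (mod 61)
Result: 50^107 ≡ 11 (mod 61)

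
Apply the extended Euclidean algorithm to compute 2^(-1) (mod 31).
Extended GCD: 2(-15) + 31(1) = 1. So 2^(-1) ≡ 16 ≡ 16 (mod 31). Verify: 2 × 16 = 32 ≡ 1 (mod 31)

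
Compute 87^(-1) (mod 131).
87^(-1) ≡ 128 (mod 131). Verification: 87 × 128 = 11136 ≡ 1 (mod 131)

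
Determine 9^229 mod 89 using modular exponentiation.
Using Fermat: 9^{88} ≡ 1 (mod 89). 229 ≡ 53 (mod 88). So 9^{229} ≡ 9^{53} ≡ 18 (mod 89)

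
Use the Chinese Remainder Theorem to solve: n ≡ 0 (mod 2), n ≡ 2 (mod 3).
M = 2 × 3 = 6. M₁ = 3, y₁ ≡ 1 (mod 2). M₂ = 2, y₂ ≡ 2 (mod 3). n = 0×3×1 + 2×2×2 ≡ 2 (mod 6)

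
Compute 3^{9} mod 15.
3

Using successive squaring:
Binary expansion of 9: 1001
Powers of 3 mod 15 (each is the square of the previous):
  3^1 ≡ 3 (mod 15)
  3^2 ≡ 3² = 9 ≡ 9 (mod 15)
  3^4 ≡ 9² = 81 ≡ 6 (mod 15)
  3^8 ≡ 6² = 36 ≡ 6 (mod 15)
9 = 8 + 1, so 3^9 = 3^8 × 3^1 ≡ 6 × 3 (mod 15)
Multiplying step by step:
  6 × 3 = 18 ≡ 3 (mod 15)
Result: 3^9 ≡ 3 (mod 15)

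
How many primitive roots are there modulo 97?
32

The number of primitive roots modulo p is φ(p-1) = φ(96)
φ(96) = 32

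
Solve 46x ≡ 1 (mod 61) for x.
4

Using Extended Euclidean Algorithm:
gcd(46, 61) = 1
Bezout coefficients: 46 × 4 + 61 × -3 = 1
So 46 × 4 ≡ 1 (mod 61)
The inverse is 4 mod 61 = 4
Verification: 46 × 4 = 184 = 3 × 61 + 1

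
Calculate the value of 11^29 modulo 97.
Using repeated squaring. 29 = 16 + 8 + 4 + 1 (binary 11101). Repeated squaring mod 97: 11^1 ≡ 11; 11^2 ≡ 11² = 121 ≡ 24; 11^4 ≡ 24² = 576 ≡ 91; 11^8 ≡ 91² = 8281 ≡ 36; 11^16 ≡ 36² = 1296 ≡ 35. Multiply: 11^29 = 11^16 × 11^8 × 11^4 × 11^1 ≡ 35 × 36 × 91 × 11 (mod 97): 35 × 36 = 1260 ≡ 96; 96 × 91 = 8736 ≡ 6; 6 × 11 = 66 ≡ 66. So 11^29 ≡ 66 (mod 97).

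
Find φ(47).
46

Prime factorization: 47 = 47
Using the formula φ(n) = n × Π(1 - 1/p) for each prime factor p:
φ(47) = 47 × (1 - 1/47)
φ(47) = 46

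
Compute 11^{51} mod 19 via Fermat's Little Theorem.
1

By Fermat's Little Theorem, a^(p-1) ≡ 1 (mod p) for prime p and gcd(a, p) = 1
Here p = 19, so 11^18 ≡ 1 (mod 19)
We can reduce the exponent: 51 mod 18 = 15
So 11^51 ≡ 11^15 (mod 19)
Computing: 11^15 mod 19 = 1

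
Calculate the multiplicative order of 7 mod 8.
Powers of 7 mod 8: 7^1≡7, 7^2≡1. Order = 2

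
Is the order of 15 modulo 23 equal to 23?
No, the actual order is 22, not 23.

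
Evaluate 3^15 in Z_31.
Using repeated squaring. 15 = 8 + 4 + 2 + 1 (binary 1111). Repeated squaring mod 31: 3^1 ≡ 3; 3^2 ≡ 3² = 9 ≡ 9; 3^4 ≡ 9² = 81 ≡ 19; 3^8 ≡ 19² = 361 ≡ 20. Multiply: 3^15 = 3^8 × 3^4 × 3^2 × 3^1 ≡ 20 × 19 × 9 × 3 (mod 31): 20 × 19 = 380 ≡ 8; 8 × 9 = 72 ≡ 10; 10 × 3 = 30 ≡ 30. So 3^15 ≡ 30 (mod 31).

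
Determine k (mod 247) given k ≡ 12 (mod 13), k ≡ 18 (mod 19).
246

Using the Chinese Remainder Theorem:
M = product of moduli = 247
For equation 1: M_1 = 19, 19 ≡ 6 (mod 13), inverse of 19 mod 13 is 11 (check: 6 × 11 = 66 ≡ 1 (mod 13))
For equation 2: M_2 = 13, 13 ≡ 13 (mod 19), inverse of 13 mod 19 is 3 (check: 13 × 3 = 39 ≡ 1 (mod 19))
Combine: k ≡ Σ r_i×M_i×(M_i⁻¹ mod m_i) = 12×19×11 + 18×13×3 = 2508 + 702 = 3210
3210 mod 247 = 246
k ≡ 246 (mod 247)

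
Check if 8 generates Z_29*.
p - 1 = 28 has prime divisors 2, 7. Check 8^(28/q) mod 29 for each: 8^(28/2) = 8^14 ≡ 28, 8^(28/7) = 8^4 ≡ 7 (mod 29). None of these is 1, so 8 has order 28 = φ(29), so it is a primitive root mod 29.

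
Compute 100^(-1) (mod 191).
100^(-1) ≡ 170 (mod 191). Verification: 100 × 170 = 17000 ≡ 1 (mod 191)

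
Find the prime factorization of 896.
2^7 × 7

Divide by primes starting from smallest:
896 ÷ 2 = 448
448 ÷ 2 = 224
224 ÷ 2 = 112
112 ÷ 2 = 56
56 ÷ 2 = 28
28 ÷ 2 = 14
14 ÷ 2 = 7
7 ÷ 7 = 1

896 = 2^7 × 7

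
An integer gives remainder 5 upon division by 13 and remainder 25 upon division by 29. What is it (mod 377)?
M = 13 × 29 = 377. M₁ = 29, y₁ ≡ 9 (mod 13). M₂ = 13, y₂ ≡ 9 (mod 29). x = 5×29×9 + 25×13×9 ≡ 83 (mod 377). The smallest positive such number is 83.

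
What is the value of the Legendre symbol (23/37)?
(23/37) = 23^{18} mod 37 = -1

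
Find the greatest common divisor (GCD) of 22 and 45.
1

Using the Euclidean algorithm:
22 = 0 × 45 + 22
45 = 2 × 22 + 1
22 = 22 × 1 + 0

GCD(22, 45) = 1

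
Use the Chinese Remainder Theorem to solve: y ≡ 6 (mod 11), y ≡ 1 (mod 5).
6

Using the Chinese Remainder Theorem:
M = product of moduli = 55
For equation 1: M_1 = 5, 5 ≡ 5 (mod 11), inverse of 5 mod 11 is 9 (check: 5 × 9 = 45 ≡ 1 (mod 11))
For equation 2: M_2 = 11, 11 ≡ 1 (mod 5), inverse of 11 mod 5 is 1 (check: 1 × 1 = 1 ≡ 1 (mod 5))
Combine: y ≡ Σ r_i×M_i×(M_i⁻¹ mod m_i) = 6×5×9 + 1×11×1 = 270 + 11 = 281
281 mod 55 = 6
y ≡ 6 (mod 55)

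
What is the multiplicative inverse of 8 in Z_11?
7

Using Extended Euclidean Algorithm:
gcd(8, 11) = 1
Bezout coefficients: 8 × -4 + 11 × 3 = 1
So 8 × -4 ≡ 1 (mod 11)
The inverse is -4 mod 11 = 7
Verification: 8 × 7 = 56 = 5 × 11 + 1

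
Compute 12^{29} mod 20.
12

Using successive squaring:
Binary expansion of 29: 11101
Powers of 12 mod 20 (each is the square of the previous):
  12^1 ≡ 12 (mod 20)
  12^2 ≡ 12² = 144 ≡ 4 (mod 20)
  12^4 ≡ 4² = 16 ≡ 16 (mod 20)
  12^8 ≡ 16² = 256 ≡ 16 (mod 20)
  12^16 ≡ 16² = 256 ≡ 16 (mod 20)
29 = 16 + 8 + 4 + 1, so 12^29 = 12^16 × 12^8 × 12^4 × 12^1 ≡ 16 × 16 × 16 × 12 (mod 20)
Multiplying step by step:
  16 × 16 = 256 ≡ 16 (mod 20)
  16 × 16 = 256 ≡ 16 (mod 20)
  16 × 12 = 192 ≡ 12 (mod 20)
Result: 12^29 ≡ 12 (mod 20)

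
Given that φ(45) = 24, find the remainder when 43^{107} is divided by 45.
By Euler: 43^{24} ≡ 1 (mod 45) since gcd(43, 45) = 1. 107 = 4×24 + 11. So 43^{107} ≡ 43^{11} ≡ 22 (mod 45)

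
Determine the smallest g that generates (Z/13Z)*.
2

A primitive root g modulo p has order p-1 = 12
Prime divisors of 12: [2, 3]
g is a primitive root iff g^(12/q) ≢ 1 (mod 13) for each prime divisor q
Testing small values:
  g = 2: 2^6 ≡ 12, 2^4 ≡ 3 (mod 13) → none is 1, primitive root!
The smallest primitive root is 2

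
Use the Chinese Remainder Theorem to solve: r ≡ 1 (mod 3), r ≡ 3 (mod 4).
M = 3 × 4 = 12. M₁ = 4, y₁ ≡ 1 (mod 3). M₂ = 3, y₂ ≡ 3 (mod 4). r = 1×4×1 + 3×3×3 ≡ 7 (mod 12)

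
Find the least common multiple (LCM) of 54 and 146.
3942

First find GCD(54, 146) using the Euclidean algorithm:
54 = 0 × 146 + 54
146 = 2 × 54 + 38
54 = 1 × 38 + 16
38 = 2 × 16 + 6
16 = 2 × 6 + 4
6 = 1 × 4 + 2
4 = 2 × 2 + 0
GCD(54, 146) = 2

LCM formula: LCM(a, b) = (a × b) / GCD(a, b)
LCM(54, 146) = (54 × 146) / 2
LCM(54, 146) = 7884 / 2
LCM(54, 146) = 3942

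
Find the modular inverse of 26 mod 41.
26^(-1) ≡ 30 (mod 41). Verification: 26 × 30 = 780 ≡ 1 (mod 41)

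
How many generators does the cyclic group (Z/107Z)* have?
52

The number of primitive roots modulo p is φ(p-1) = φ(106)
φ(106) = 52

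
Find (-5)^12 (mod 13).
Using Fermat: (-5)^{12} ≡ 1 (mod 13). 12 ≡ 0 (mod 12). So (-5)^{12} ≡ (-5)^{0} ≡ 1 (mod 13)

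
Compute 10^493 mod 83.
Using Fermat: 10^{82} ≡ 1 (mod 83). 493 ≡ 1 (mod 82). So 10^{493} ≡ 10^{1} ≡ 10 (mod 83)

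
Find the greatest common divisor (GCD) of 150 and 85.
5

Using the Euclidean algorithm:
150 = 1 × 85 + 65
85 = 1 × 65 + 20
65 = 3 × 20 + 5
20 = 4 × 5 + 0

GCD(150, 85) = 5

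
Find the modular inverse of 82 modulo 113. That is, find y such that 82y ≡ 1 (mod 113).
51

Using Extended Euclidean Algorithm:
gcd(82, 113) = 1
Bezout coefficients: 82 × 51 + 113 × -37 = 1
So 82 × 51 ≡ 1 (mod 113)
The inverse is 51 mod 113 = 51
Verification: 82 × 51 = 4182 = 37 × 113 + 1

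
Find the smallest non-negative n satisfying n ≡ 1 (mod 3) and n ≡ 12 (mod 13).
M = 3 × 13 = 39. M₁ = 13, y₁ ≡ 1 (mod 3). M₂ = 3, y₂ ≡ 9 (mod 13). n = 1×13×1 + 12×3×9 ≡ 25 (mod 39)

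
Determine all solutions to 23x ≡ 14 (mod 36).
10

Since gcd(23, 36) = 1 divides 14, a solution exists.
Multiply both sides by the inverse of 23 mod 36:
  23^(-1) mod 36 = 11
  x ≡ 11 × 14 ≡ 154 ≡ 10 (mod 36)
Verification: 23 × 10 = 230 = 6 × 36 + 14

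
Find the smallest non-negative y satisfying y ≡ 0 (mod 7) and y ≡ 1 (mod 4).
M = 7 × 4 = 28. M₁ = 4, y₁ ≡ 2 (mod 7). M₂ = 7, y₂ ≡ 3 (mod 4). y = 0×4×2 + 1×7×3 ≡ 21 (mod 28)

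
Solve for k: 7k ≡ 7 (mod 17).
1

Since gcd(7, 17) = 1 divides 7, a solution exists.
Multiply both sides by the inverse of 7 mod 17:
  7^(-1) mod 17 = 5
  x ≡ 5 × 7 ≡ 35 ≡ 1 (mod 17)
Verification: 7 × 1 = 7 = 0 × 17 + 7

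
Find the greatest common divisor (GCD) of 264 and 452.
4

Using the Euclidean algorithm:
264 = 0 × 452 + 264
452 = 1 × 264 + 188
264 = 1 × 188 + 76
188 = 2 × 76 + 36
76 = 2 × 36 + 4
36 = 9 × 4 + 0

GCD(264, 452) = 4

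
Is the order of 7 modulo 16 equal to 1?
No, the actual order is 2, not 1.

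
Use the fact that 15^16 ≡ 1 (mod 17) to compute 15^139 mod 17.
By Fermat: 15^{16} ≡ 1 (mod 17). 139 = 8×16 + 11. So 15^{139} ≡ 15^{11} ≡ 9 (mod 17)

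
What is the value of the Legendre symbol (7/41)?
(7/41) = 7^{20} mod 41 = -1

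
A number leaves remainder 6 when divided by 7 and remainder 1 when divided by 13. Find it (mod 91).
M = 7 × 13 = 91. M₁ = 13, y₁ ≡ 6 (mod 7). M₂ = 7, y₂ ≡ 2 (mod 13). t = 6×13×6 + 1×7×2 ≡ 27 (mod 91)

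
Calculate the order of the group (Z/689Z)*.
624

Prime factorization: 689 = 13 × 53
Using the formula φ(n) = n × Π(1 - 1/p) for each prime factor p:
φ(689) = 689 × (1 - 1/13) × (1 - 1/53)
φ(689) = 624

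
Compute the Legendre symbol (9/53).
(9/53) = 9^{26} mod 53 = 1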